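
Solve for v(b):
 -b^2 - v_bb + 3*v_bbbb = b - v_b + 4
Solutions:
 v(b) = C1 + C2*exp(2^(1/3)*b*(2/(sqrt(77) + 9)^(1/3) + 2^(1/3)*(sqrt(77) + 9)^(1/3))/12)*sin(2^(1/3)*sqrt(3)*b*(-2^(1/3)*(sqrt(77) + 9)^(1/3) + 2/(sqrt(77) + 9)^(1/3))/12) + C3*exp(2^(1/3)*b*(2/(sqrt(77) + 9)^(1/3) + 2^(1/3)*(sqrt(77) + 9)^(1/3))/12)*cos(2^(1/3)*sqrt(3)*b*(-2^(1/3)*(sqrt(77) + 9)^(1/3) + 2/(sqrt(77) + 9)^(1/3))/12) + C4*exp(-2^(1/3)*b*(2/(sqrt(77) + 9)^(1/3) + 2^(1/3)*(sqrt(77) + 9)^(1/3))/6) + b^3/3 + 3*b^2/2 + 7*b


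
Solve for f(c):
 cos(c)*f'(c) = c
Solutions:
 f(c) = C1 + Integral(c/cos(c), c)


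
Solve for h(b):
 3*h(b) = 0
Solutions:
 h(b) = 0


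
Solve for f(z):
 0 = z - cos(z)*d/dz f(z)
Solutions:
 f(z) = C1 + Integral(z/cos(z), z)


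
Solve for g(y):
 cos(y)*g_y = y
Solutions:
 g(y) = C1 + Integral(y/cos(y), y)


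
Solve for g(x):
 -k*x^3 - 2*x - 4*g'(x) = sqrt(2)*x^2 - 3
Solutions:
 g(x) = C1 - k*x^4/16 - sqrt(2)*x^3/12 - x^2/4 + 3*x/4


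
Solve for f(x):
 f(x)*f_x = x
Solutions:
 f(x) = -sqrt(C1 + x^2)
 f(x) = sqrt(C1 + x^2)


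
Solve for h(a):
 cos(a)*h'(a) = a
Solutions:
 h(a) = C1 + Integral(a/cos(a), a)


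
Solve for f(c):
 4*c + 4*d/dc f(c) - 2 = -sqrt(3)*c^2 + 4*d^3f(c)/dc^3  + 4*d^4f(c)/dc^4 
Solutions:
 f(c) = C1 + C2*exp(-c*(2*2^(1/3)/(3*sqrt(69) + 25)^(1/3) + 4 + 2^(2/3)*(3*sqrt(69) + 25)^(1/3))/12)*sin(2^(1/3)*sqrt(3)*c*(-2^(1/3)*(3*sqrt(69) + 25)^(1/3) + 2/(3*sqrt(69) + 25)^(1/3))/12) + C3*exp(-c*(2*2^(1/3)/(3*sqrt(69) + 25)^(1/3) + 4 + 2^(2/3)*(3*sqrt(69) + 25)^(1/3))/12)*cos(2^(1/3)*sqrt(3)*c*(-2^(1/3)*(3*sqrt(69) + 25)^(1/3) + 2/(3*sqrt(69) + 25)^(1/3))/12) + C4*exp(c*(-2 + 2*2^(1/3)/(3*sqrt(69) + 25)^(1/3) + 2^(2/3)*(3*sqrt(69) + 25)^(1/3))/6) - sqrt(3)*c^3/12 - c^2/2 - sqrt(3)*c/2 + c/2


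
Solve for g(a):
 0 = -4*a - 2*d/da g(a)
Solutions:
 g(a) = C1 - a^2


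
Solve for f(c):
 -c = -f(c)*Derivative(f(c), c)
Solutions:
 f(c) = -sqrt(C1 + c^2)
 f(c) = sqrt(C1 + c^2)


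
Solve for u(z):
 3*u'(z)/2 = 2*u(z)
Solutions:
 u(z) = C1*exp(4*z/3)


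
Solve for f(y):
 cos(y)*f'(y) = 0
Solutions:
 f(y) = C1


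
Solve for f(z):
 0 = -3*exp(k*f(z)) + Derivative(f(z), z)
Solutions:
 f(z) = Piecewise((log(-1/(C1*k + 3*k*z))/k, Ne(k, 0)), (nan, True))
 f(z) = Piecewise((C1 + 3*z, Eq(k, 0)), (nan, True))


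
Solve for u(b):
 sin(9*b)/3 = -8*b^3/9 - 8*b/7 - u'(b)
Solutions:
 u(b) = C1 - 2*b^4/9 - 4*b^2/7 + cos(9*b)/27


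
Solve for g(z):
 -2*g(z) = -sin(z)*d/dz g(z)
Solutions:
 g(z) = C1*(cos(z) - 1)/(cos(z) + 1)


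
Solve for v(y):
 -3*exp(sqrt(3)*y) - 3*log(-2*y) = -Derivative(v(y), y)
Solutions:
 v(y) = C1 + 3*y*log(-y) + 3*y*(-1 + log(2)) + sqrt(3)*exp(sqrt(3)*y)


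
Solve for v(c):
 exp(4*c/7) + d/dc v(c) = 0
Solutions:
 v(c) = C1 - 7*exp(4*c/7)/4


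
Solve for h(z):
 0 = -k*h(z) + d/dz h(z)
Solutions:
 h(z) = C1*exp(k*z)


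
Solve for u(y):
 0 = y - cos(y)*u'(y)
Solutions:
 u(y) = C1 + Integral(y/cos(y), y)


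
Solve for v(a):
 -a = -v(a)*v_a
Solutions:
 v(a) = -sqrt(C1 + a^2)
 v(a) = sqrt(C1 + a^2)


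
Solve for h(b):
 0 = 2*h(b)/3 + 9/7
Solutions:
 h(b) = -27/14


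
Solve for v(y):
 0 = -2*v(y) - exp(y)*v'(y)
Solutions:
 v(y) = C1*exp(2*exp(-y))


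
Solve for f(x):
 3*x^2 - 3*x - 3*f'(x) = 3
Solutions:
 f(x) = C1 + x^3/3 - x^2/2 - x


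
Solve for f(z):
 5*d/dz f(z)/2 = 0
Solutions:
 f(z) = C1


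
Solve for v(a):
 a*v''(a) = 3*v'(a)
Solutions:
 v(a) = C1 + C2*a^4


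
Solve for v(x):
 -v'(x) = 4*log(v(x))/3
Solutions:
 li(v(x)) = C1 - 4*x/3


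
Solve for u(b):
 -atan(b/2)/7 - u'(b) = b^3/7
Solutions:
 u(b) = C1 - b^4/28 - b*atan(b/2)/7 + log(b^2 + 4)/7


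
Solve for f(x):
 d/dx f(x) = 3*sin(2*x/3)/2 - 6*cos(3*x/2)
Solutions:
 f(x) = C1 - 4*sin(3*x/2) - 9*cos(2*x/3)/4


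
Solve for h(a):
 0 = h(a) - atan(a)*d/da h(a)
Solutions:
 h(a) = C1*exp(Integral(1/atan(a), a))


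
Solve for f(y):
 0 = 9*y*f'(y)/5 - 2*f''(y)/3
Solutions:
 f(y) = C1 + C2*erfi(3*sqrt(15)*y/10)


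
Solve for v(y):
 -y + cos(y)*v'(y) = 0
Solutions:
 v(y) = C1 + Integral(y/cos(y), y)


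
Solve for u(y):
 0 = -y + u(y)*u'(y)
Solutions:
 u(y) = -sqrt(C1 + y^2)
 u(y) = sqrt(C1 + y^2)


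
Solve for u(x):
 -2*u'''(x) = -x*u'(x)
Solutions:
 u(x) = C1 + Integral(C2*airyai(2^(2/3)*x/2) + C3*airybi(2^(2/3)*x/2), x)


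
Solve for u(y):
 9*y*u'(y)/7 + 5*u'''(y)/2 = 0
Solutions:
 u(y) = C1 + Integral(C2*airyai(-18^(1/3)*35^(2/3)*y/35) + C3*airybi(-18^(1/3)*35^(2/3)*y/35), y)


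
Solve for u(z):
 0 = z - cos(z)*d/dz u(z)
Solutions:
 u(z) = C1 + Integral(z/cos(z), z)


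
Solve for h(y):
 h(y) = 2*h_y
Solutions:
 h(y) = C1*exp(y/2)


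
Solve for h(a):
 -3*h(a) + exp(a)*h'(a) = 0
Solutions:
 h(a) = C1*exp(-3*exp(-a))


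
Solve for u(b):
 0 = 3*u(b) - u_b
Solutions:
 u(b) = C1*exp(3*b)


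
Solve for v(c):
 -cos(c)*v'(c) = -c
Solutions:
 v(c) = C1 + Integral(c/cos(c), c)


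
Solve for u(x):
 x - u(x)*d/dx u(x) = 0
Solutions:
 u(x) = -sqrt(C1 + x^2)
 u(x) = sqrt(C1 + x^2)


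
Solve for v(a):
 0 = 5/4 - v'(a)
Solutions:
 v(a) = C1 + 5*a/4


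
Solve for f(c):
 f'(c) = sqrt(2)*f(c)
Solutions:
 f(c) = C1*exp(sqrt(2)*c)


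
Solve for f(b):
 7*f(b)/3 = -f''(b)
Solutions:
 f(b) = C1*sin(sqrt(21)*b/3) + C2*cos(sqrt(21)*b/3)


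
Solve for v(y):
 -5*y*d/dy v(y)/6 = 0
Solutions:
 v(y) = C1


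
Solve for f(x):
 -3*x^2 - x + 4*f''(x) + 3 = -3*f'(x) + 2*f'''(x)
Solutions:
 f(x) = C1 + C2*exp(x*(1 - sqrt(10)/2)) + C3*exp(x*(1 + sqrt(10)/2)) + x^3/3 - 7*x^2/6 + 31*x/9


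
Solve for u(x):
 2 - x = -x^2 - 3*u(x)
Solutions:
 u(x) = -x^2/3 + x/3 - 2/3


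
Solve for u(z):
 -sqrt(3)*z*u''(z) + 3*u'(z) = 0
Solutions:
 u(z) = C1 + C2*z^(1 + sqrt(3))


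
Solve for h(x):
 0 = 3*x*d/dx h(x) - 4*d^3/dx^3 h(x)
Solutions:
 h(x) = C1 + Integral(C2*airyai(6^(1/3)*x/2) + C3*airybi(6^(1/3)*x/2), x)


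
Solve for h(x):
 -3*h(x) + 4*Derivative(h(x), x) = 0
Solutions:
 h(x) = C1*exp(3*x/4)


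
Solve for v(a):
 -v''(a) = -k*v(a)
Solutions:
 v(a) = C1*exp(-a*sqrt(k)) + C2*exp(a*sqrt(k))


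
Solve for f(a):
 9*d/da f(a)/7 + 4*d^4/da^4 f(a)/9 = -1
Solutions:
 f(a) = C1 + C4*exp(-3*294^(1/3)*a/14) - 7*a/9 + (C2*sin(3*3^(5/6)*98^(1/3)*a/28) + C3*cos(3*3^(5/6)*98^(1/3)*a/28))*exp(3*294^(1/3)*a/28)


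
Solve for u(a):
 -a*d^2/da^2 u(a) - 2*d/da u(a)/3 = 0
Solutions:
 u(a) = C1 + C2*a^(1/3)


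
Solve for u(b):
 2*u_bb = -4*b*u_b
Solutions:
 u(b) = C1 + C2*erf(b)


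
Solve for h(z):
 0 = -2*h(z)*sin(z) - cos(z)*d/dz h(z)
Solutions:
 h(z) = C1*cos(z)^2


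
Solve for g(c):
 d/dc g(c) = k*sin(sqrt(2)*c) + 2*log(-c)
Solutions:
 g(c) = C1 + 2*c*log(-c) - 2*c - sqrt(2)*k*cos(sqrt(2)*c)/2


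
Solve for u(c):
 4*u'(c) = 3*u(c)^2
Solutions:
 u(c) = -4/(C1 + 3*c)


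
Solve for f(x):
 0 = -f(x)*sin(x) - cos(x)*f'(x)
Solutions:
 f(x) = C1*cos(x)


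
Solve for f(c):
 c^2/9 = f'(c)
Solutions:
 f(c) = C1 + c^3/27


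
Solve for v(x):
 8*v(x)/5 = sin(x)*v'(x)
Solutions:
 v(x) = C1*(cos(x) - 1)^(4/5)/(cos(x) + 1)^(4/5)


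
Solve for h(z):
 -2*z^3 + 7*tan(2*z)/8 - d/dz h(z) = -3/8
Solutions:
 h(z) = C1 - z^4/2 + 3*z/8 - 7*log(cos(2*z))/16


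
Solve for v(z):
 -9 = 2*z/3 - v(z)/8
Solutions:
 v(z) = 16*z/3 + 72


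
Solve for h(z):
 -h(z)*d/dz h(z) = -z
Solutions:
 h(z) = -sqrt(C1 + z^2)
 h(z) = sqrt(C1 + z^2)


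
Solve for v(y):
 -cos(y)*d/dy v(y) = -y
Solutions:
 v(y) = C1 + Integral(y/cos(y), y)


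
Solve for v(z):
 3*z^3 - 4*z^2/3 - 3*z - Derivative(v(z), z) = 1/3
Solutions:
 v(z) = C1 + 3*z^4/4 - 4*z^3/9 - 3*z^2/2 - z/3


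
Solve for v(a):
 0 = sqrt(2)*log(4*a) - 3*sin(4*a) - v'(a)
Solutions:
 v(a) = C1 + sqrt(2)*a*(log(a) - 1) + 2*sqrt(2)*a*log(2) + 3*cos(4*a)/4


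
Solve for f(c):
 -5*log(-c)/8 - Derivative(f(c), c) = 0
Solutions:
 f(c) = C1 - 5*c*log(-c)/8 + 5*c/8


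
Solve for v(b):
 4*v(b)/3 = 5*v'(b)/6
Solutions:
 v(b) = C1*exp(8*b/5)


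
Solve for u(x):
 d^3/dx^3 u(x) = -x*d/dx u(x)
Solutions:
 u(x) = C1 + Integral(C2*airyai(-x) + C3*airybi(-x), x)


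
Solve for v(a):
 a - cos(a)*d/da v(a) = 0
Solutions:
 v(a) = C1 + Integral(a/cos(a), a)


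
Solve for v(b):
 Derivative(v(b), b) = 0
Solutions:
 v(b) = C1


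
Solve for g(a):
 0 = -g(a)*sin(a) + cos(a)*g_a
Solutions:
 g(a) = C1/cos(a)


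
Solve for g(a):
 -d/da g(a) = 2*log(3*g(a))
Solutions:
 Integral(1/(log(_y) + log(3)), (_y, g(a)))/2 = C1 - a


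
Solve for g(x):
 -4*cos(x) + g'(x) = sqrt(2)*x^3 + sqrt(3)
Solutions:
 g(x) = C1 + sqrt(2)*x^4/4 + sqrt(3)*x + 4*sin(x)


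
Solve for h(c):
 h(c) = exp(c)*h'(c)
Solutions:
 h(c) = C1*exp(-exp(-c))


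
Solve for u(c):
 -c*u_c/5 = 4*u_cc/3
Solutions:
 u(c) = C1 + C2*erf(sqrt(30)*c/20)


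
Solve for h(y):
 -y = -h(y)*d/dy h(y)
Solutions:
 h(y) = -sqrt(C1 + y^2)
 h(y) = sqrt(C1 + y^2)


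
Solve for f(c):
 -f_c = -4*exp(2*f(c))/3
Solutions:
 f(c) = log(-1/(C1 + 4*c))/2 - log(2) + log(6)/2
 f(c) = log(-sqrt(-1/(C1 + 4*c))) - log(2) + log(6)/2


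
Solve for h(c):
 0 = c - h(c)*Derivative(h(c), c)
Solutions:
 h(c) = -sqrt(C1 + c^2)
 h(c) = sqrt(C1 + c^2)


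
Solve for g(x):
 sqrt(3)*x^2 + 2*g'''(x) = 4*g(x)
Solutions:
 g(x) = C3*exp(2^(1/3)*x) + sqrt(3)*x^2/4 + (C1*sin(2^(1/3)*sqrt(3)*x/2) + C2*cos(2^(1/3)*sqrt(3)*x/2))*exp(-2^(1/3)*x/2)


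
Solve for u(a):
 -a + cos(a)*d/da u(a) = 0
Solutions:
 u(a) = C1 + Integral(a/cos(a), a)


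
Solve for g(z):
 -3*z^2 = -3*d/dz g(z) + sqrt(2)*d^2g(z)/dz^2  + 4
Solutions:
 g(z) = C1 + C2*exp(3*sqrt(2)*z/2) + z^3/3 + sqrt(2)*z^2/3 + 16*z/9


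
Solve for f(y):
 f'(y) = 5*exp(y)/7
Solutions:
 f(y) = C1 + 5*exp(y)/7


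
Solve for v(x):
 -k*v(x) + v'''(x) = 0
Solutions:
 v(x) = C1*exp(k^(1/3)*x) + C2*exp(k^(1/3)*x*(-1 + sqrt(3)*I)/2) + C3*exp(-k^(1/3)*x*(1 + sqrt(3)*I)/2)


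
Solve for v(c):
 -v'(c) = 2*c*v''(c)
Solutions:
 v(c) = C1 + C2*sqrt(c)


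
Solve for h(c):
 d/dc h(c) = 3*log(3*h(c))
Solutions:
 -Integral(1/(log(_y) + log(3)), (_y, h(c)))/3 = C1 - c


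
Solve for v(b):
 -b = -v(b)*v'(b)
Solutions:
 v(b) = -sqrt(C1 + b^2)
 v(b) = sqrt(C1 + b^2)


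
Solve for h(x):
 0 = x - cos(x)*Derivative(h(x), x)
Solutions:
 h(x) = C1 + Integral(x/cos(x), x)


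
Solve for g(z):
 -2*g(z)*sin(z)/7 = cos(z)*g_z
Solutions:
 g(z) = C1*cos(z)^(2/7)


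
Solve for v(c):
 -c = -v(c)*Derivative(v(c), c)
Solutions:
 v(c) = -sqrt(C1 + c^2)
 v(c) = sqrt(C1 + c^2)


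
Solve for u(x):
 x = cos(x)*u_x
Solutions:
 u(x) = C1 + Integral(x/cos(x), x)


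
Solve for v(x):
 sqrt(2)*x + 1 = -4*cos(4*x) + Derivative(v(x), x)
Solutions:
 v(x) = C1 + sqrt(2)*x^2/2 + x + sin(4*x)


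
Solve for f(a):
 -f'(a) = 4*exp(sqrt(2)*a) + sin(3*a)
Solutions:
 f(a) = C1 - 2*sqrt(2)*exp(sqrt(2)*a) + cos(3*a)/3


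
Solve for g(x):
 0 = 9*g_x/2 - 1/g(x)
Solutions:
 g(x) = -sqrt(C1 + 4*x)/3
 g(x) = sqrt(C1 + 4*x)/3


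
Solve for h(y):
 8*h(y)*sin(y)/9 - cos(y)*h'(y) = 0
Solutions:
 h(y) = C1/cos(y)^(8/9)


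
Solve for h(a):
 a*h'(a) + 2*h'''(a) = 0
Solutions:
 h(a) = C1 + Integral(C2*airyai(-2^(2/3)*a/2) + C3*airybi(-2^(2/3)*a/2), a)


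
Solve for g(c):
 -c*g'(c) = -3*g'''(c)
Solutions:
 g(c) = C1 + Integral(C2*airyai(3^(2/3)*c/3) + C3*airybi(3^(2/3)*c/3), c)


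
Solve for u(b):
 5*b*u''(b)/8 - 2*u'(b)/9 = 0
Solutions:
 u(b) = C1 + C2*b^(61/45)


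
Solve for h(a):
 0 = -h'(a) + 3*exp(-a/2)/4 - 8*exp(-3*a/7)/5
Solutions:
 h(a) = C1 - 3*exp(-a/2)/2 + 56*exp(-3*a/7)/15


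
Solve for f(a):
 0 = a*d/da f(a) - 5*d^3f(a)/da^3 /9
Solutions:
 f(a) = C1 + Integral(C2*airyai(15^(2/3)*a/5) + C3*airybi(15^(2/3)*a/5), a)


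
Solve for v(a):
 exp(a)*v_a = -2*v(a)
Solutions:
 v(a) = C1*exp(2*exp(-a))


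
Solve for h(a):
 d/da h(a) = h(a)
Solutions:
 h(a) = C1*exp(a)


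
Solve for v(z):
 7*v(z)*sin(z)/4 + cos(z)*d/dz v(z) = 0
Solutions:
 v(z) = C1*cos(z)^(7/4)


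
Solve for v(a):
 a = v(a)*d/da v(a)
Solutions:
 v(a) = -sqrt(C1 + a^2)
 v(a) = sqrt(C1 + a^2)


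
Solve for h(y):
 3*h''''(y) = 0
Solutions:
 h(y) = C1 + C2*y + C3*y^2 + C4*y^3


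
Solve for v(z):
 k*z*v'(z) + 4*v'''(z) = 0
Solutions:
 v(z) = C1 + Integral(C2*airyai(2^(1/3)*z*(-k)^(1/3)/2) + C3*airybi(2^(1/3)*z*(-k)^(1/3)/2), z)


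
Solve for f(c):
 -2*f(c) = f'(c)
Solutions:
 f(c) = C1*exp(-2*c)


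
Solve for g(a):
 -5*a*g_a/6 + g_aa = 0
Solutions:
 g(a) = C1 + C2*erfi(sqrt(15)*a/6)


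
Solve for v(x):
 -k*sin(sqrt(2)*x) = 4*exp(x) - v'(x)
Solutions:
 v(x) = C1 - sqrt(2)*k*cos(sqrt(2)*x)/2 + 4*exp(x)


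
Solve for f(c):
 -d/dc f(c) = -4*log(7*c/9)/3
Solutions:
 f(c) = C1 + 4*c*log(c)/3 - 8*c*log(3)/3 - 4*c/3 + 4*c*log(7)/3


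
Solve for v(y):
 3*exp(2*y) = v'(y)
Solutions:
 v(y) = C1 + 3*exp(2*y)/2


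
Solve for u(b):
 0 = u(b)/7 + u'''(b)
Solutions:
 u(b) = C3*exp(-7^(2/3)*b/7) + (C1*sin(sqrt(3)*7^(2/3)*b/14) + C2*cos(sqrt(3)*7^(2/3)*b/14))*exp(7^(2/3)*b/14)


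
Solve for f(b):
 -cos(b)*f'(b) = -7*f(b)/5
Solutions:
 f(b) = C1*(sin(b) + 1)^(7/10)/(sin(b) - 1)^(7/10)


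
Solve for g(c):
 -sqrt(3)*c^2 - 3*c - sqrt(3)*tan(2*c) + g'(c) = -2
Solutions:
 g(c) = C1 + sqrt(3)*c^3/3 + 3*c^2/2 - 2*c - sqrt(3)*log(cos(2*c))/2


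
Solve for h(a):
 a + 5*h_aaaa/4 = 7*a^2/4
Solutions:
 h(a) = C1 + C2*a + C3*a^2 + C4*a^3 + 7*a^6/1800 - a^5/150


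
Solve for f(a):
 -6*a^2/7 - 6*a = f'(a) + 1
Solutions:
 f(a) = C1 - 2*a^3/7 - 3*a^2 - a


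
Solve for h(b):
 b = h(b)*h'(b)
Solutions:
 h(b) = -sqrt(C1 + b^2)
 h(b) = sqrt(C1 + b^2)


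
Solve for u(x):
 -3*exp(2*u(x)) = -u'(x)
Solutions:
 u(x) = log(-sqrt(-1/(C1 + 3*x))) - log(2)/2
 u(x) = log(-1/(C1 + 3*x))/2 - log(2)/2


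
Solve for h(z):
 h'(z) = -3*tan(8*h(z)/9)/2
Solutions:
 h(z) = -9*asin(C1*exp(-4*z/3))/8 + 9*pi/8
 h(z) = 9*asin(C1*exp(-4*z/3))/8


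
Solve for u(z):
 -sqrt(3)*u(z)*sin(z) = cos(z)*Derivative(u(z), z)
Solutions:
 u(z) = C1*cos(z)^(sqrt(3))


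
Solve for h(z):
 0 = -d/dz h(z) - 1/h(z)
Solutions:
 h(z) = -sqrt(C1 - 2*z)
 h(z) = sqrt(C1 - 2*z)


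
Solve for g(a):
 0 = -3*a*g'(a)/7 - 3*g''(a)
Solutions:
 g(a) = C1 + C2*erf(sqrt(14)*a/14)


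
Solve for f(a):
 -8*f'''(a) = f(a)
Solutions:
 f(a) = C3*exp(-a/2) + (C1*sin(sqrt(3)*a/4) + C2*cos(sqrt(3)*a/4))*exp(a/4)


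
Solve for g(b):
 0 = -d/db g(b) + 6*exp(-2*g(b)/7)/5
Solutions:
 g(b) = 7*log(-sqrt(C1 + 6*b)) - 7*log(35) + 7*log(70)/2
 g(b) = 7*log(C1 + 6*b)/2 - 7*log(35) + 7*log(70)/2


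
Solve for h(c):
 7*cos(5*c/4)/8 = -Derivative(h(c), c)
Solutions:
 h(c) = C1 - 7*sin(5*c/4)/10


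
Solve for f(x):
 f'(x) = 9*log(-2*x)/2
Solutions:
 f(x) = C1 + 9*x*log(-x)/2 + 9*x*(-1 + log(2))/2


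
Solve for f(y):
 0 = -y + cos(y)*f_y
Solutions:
 f(y) = C1 + Integral(y/cos(y), y)


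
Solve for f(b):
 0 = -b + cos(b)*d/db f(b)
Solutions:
 f(b) = C1 + Integral(b/cos(b), b)


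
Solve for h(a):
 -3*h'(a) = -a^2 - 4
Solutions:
 h(a) = C1 + a^3/9 + 4*a/3


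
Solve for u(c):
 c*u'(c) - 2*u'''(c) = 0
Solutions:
 u(c) = C1 + Integral(C2*airyai(2^(2/3)*c/2) + C3*airybi(2^(2/3)*c/2), c)


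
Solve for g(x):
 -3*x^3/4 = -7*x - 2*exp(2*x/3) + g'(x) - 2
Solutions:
 g(x) = C1 - 3*x^4/16 + 7*x^2/2 + 2*x + 3*exp(2*x/3)


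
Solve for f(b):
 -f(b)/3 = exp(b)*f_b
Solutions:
 f(b) = C1*exp(exp(-b)/3)


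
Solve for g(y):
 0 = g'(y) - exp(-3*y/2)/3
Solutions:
 g(y) = C1 - 2*exp(-3*y/2)/9


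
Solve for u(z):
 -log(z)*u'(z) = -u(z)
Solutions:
 u(z) = C1*exp(li(z))


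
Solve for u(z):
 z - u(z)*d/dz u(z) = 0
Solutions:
 u(z) = -sqrt(C1 + z^2)
 u(z) = sqrt(C1 + z^2)


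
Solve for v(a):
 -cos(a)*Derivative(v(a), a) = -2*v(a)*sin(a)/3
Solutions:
 v(a) = C1/cos(a)^(2/3)


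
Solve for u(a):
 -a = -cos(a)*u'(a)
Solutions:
 u(a) = C1 + Integral(a/cos(a), a)


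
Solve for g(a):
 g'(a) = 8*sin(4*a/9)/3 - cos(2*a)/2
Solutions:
 g(a) = C1 - sin(2*a)/4 - 6*cos(4*a/9)


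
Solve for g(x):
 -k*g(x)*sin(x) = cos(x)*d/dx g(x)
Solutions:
 g(x) = C1*exp(k*log(cos(x)))


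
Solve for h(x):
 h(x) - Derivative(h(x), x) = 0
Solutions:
 h(x) = C1*exp(x)


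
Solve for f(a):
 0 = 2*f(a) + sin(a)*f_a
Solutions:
 f(a) = C1*(cos(a) + 1)/(cos(a) - 1)


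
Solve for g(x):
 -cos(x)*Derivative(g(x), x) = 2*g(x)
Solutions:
 g(x) = C1*(sin(x) - 1)/(sin(x) + 1)


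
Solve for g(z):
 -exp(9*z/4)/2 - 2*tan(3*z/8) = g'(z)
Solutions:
 g(z) = C1 - 2*exp(9*z/4)/9 + 16*log(cos(3*z/8))/3


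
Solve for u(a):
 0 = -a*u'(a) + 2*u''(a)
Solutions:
 u(a) = C1 + C2*erfi(a/2)


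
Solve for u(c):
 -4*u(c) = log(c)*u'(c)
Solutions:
 u(c) = C1*exp(-4*li(c))


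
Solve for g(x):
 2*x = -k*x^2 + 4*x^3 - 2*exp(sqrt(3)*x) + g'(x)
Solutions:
 g(x) = C1 + k*x^3/3 - x^4 + x^2 + 2*sqrt(3)*exp(sqrt(3)*x)/3


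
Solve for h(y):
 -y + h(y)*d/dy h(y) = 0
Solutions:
 h(y) = -sqrt(C1 + y^2)
 h(y) = sqrt(C1 + y^2)


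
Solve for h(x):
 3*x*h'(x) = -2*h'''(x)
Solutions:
 h(x) = C1 + Integral(C2*airyai(-2^(2/3)*3^(1/3)*x/2) + C3*airybi(-2^(2/3)*3^(1/3)*x/2), x)


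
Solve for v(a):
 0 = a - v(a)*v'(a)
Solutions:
 v(a) = -sqrt(C1 + a^2)
 v(a) = sqrt(C1 + a^2)


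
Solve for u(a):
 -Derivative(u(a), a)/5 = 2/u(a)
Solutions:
 u(a) = -sqrt(C1 - 20*a)
 u(a) = sqrt(C1 - 20*a)


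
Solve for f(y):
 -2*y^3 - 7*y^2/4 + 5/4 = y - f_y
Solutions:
 f(y) = C1 + y^4/2 + 7*y^3/12 + y^2/2 - 5*y/4


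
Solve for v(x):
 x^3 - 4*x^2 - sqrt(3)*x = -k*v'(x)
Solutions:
 v(x) = C1 - x^4/(4*k) + 4*x^3/(3*k) + sqrt(3)*x^2/(2*k)


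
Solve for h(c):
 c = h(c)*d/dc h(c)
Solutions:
 h(c) = -sqrt(C1 + c^2)
 h(c) = sqrt(C1 + c^2)


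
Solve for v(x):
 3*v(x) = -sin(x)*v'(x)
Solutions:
 v(x) = C1*(cos(x) + 1)^(3/2)/(cos(x) - 1)^(3/2)


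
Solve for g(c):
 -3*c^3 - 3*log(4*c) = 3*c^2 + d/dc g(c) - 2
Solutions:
 g(c) = C1 - 3*c^4/4 - c^3 - 3*c*log(c) - c*log(64) + 5*c


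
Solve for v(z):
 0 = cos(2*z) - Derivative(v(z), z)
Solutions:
 v(z) = C1 + sin(2*z)/2


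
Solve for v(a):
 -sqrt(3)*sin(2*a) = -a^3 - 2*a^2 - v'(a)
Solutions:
 v(a) = C1 - a^4/4 - 2*a^3/3 - sqrt(3)*cos(2*a)/2


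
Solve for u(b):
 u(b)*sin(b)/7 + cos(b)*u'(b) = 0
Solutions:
 u(b) = C1*cos(b)^(1/7)


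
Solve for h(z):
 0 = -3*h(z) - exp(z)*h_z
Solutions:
 h(z) = C1*exp(3*exp(-z))


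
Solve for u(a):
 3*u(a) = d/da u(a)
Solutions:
 u(a) = C1*exp(3*a)


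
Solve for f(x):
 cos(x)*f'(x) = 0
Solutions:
 f(x) = C1


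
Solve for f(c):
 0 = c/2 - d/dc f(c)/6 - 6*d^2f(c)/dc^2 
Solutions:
 f(c) = C1 + C2*exp(-c/36) + 3*c^2/2 - 108*c


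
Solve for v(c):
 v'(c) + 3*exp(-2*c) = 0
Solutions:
 v(c) = C1 + 3*exp(-2*c)/2


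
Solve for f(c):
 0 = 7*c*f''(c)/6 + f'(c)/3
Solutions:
 f(c) = C1 + C2*c^(5/7)


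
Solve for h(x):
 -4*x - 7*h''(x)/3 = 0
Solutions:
 h(x) = C1 + C2*x - 2*x^3/7


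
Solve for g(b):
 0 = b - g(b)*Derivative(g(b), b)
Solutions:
 g(b) = -sqrt(C1 + b^2)
 g(b) = sqrt(C1 + b^2)


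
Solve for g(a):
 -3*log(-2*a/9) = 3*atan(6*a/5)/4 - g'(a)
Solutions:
 g(a) = C1 + 3*a*log(-a) + 3*a*atan(6*a/5)/4 - 6*a*log(3) - 3*a + 3*a*log(2) - 5*log(36*a^2 + 25)/16


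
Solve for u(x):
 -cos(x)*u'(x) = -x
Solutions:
 u(x) = C1 + Integral(x/cos(x), x)


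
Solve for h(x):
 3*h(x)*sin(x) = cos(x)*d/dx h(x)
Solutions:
 h(x) = C1/cos(x)^3


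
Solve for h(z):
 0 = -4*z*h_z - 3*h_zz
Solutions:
 h(z) = C1 + C2*erf(sqrt(6)*z/3)


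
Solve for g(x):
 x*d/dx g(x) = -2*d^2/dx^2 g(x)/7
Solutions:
 g(x) = C1 + C2*erf(sqrt(7)*x/2)


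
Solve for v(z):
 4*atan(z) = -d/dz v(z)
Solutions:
 v(z) = C1 - 4*z*atan(z) + 2*log(z^2 + 1)


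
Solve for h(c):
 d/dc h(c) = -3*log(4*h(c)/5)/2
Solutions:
 2*Integral(1/(log(_y) - log(5) + 2*log(2)), (_y, h(c)))/3 = C1 - c


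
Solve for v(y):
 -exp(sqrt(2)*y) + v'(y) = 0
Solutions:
 v(y) = C1 + sqrt(2)*exp(sqrt(2)*y)/2


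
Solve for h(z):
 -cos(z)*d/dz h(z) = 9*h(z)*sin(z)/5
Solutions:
 h(z) = C1*cos(z)^(9/5)


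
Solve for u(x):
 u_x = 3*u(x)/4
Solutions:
 u(x) = C1*exp(3*x/4)


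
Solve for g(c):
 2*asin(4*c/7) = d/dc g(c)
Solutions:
 g(c) = C1 + 2*c*asin(4*c/7) + sqrt(49 - 16*c^2)/2


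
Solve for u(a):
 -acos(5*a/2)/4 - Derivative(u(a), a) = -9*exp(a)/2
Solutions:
 u(a) = C1 - a*acos(5*a/2)/4 + sqrt(4 - 25*a^2)/20 + 9*exp(a)/2


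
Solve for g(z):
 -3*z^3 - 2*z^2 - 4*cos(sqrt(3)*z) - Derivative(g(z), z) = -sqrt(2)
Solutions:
 g(z) = C1 - 3*z^4/4 - 2*z^3/3 + sqrt(2)*z - 4*sqrt(3)*sin(sqrt(3)*z)/3


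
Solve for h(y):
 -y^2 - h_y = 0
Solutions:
 h(y) = C1 - y^3/3


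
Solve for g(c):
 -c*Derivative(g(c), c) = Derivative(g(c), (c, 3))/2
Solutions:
 g(c) = C1 + Integral(C2*airyai(-2^(1/3)*c) + C3*airybi(-2^(1/3)*c), c)


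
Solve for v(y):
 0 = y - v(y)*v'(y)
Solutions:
 v(y) = -sqrt(C1 + y^2)
 v(y) = sqrt(C1 + y^2)


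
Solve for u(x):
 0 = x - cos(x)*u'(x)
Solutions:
 u(x) = C1 + Integral(x/cos(x), x)


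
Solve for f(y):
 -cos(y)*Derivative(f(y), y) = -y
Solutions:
 f(y) = C1 + Integral(y/cos(y), y)


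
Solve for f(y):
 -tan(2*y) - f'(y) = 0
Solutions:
 f(y) = C1 + log(cos(2*y))/2


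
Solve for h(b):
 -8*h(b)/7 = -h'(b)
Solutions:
 h(b) = C1*exp(8*b/7)


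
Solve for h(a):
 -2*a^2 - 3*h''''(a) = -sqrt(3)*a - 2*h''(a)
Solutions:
 h(a) = C1 + C2*a + C3*exp(-sqrt(6)*a/3) + C4*exp(sqrt(6)*a/3) + a^4/12 - sqrt(3)*a^3/12 + 3*a^2/2


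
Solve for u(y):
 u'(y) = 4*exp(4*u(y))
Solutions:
 u(y) = log(-(-1/(C1 + 16*y))^(1/4))
 u(y) = log(-1/(C1 + 16*y))/4
 u(y) = log(-I*(-1/(C1 + 16*y))^(1/4))
 u(y) = log(I*(-1/(C1 + 16*y))^(1/4))


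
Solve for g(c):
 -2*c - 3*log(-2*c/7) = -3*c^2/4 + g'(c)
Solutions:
 g(c) = C1 + c^3/4 - c^2 - 3*c*log(-c) + 3*c*(-log(2) + 1 + log(7))


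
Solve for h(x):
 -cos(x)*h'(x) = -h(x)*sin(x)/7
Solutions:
 h(x) = C1/cos(x)^(1/7)


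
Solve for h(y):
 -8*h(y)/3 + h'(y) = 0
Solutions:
 h(y) = C1*exp(8*y/3)


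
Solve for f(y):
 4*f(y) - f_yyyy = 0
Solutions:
 f(y) = C1*exp(-sqrt(2)*y) + C2*exp(sqrt(2)*y) + C3*sin(sqrt(2)*y) + C4*cos(sqrt(2)*y)


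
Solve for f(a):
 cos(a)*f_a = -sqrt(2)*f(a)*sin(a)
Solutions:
 f(a) = C1*cos(a)^(sqrt(2))


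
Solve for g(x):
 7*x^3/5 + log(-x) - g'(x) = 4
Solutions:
 g(x) = C1 + 7*x^4/20 + x*log(-x) - 5*x


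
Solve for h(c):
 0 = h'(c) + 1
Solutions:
 h(c) = C1 - c


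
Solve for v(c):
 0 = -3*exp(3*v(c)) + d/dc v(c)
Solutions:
 v(c) = log(-1/(C1 + 9*c))/3
 v(c) = log((-1/(C1 + 3*c))^(1/3)*(-3^(2/3) - 3*3^(1/6)*I)/6)
 v(c) = log((-1/(C1 + 3*c))^(1/3)*(-3^(2/3) + 3*3^(1/6)*I)/6)


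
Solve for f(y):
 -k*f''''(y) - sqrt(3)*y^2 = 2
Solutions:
 f(y) = C1 + C2*y + C3*y^2 + C4*y^3 - sqrt(3)*y^6/(360*k) - y^4/(12*k)


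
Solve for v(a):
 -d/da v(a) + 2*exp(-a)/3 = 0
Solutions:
 v(a) = C1 - 2*exp(-a)/3


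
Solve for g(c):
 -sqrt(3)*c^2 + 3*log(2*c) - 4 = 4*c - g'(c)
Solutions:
 g(c) = C1 + sqrt(3)*c^3/3 + 2*c^2 - 3*c*log(c) - c*log(8) + 7*c


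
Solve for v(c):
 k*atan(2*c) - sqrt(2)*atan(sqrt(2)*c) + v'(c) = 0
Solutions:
 v(c) = C1 - k*(c*atan(2*c) - log(4*c^2 + 1)/4) + sqrt(2)*(c*atan(sqrt(2)*c) - sqrt(2)*log(2*c^2 + 1)/4)


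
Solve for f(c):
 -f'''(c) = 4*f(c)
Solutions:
 f(c) = C3*exp(-2^(2/3)*c) + (C1*sin(2^(2/3)*sqrt(3)*c/2) + C2*cos(2^(2/3)*sqrt(3)*c/2))*exp(2^(2/3)*c/2)


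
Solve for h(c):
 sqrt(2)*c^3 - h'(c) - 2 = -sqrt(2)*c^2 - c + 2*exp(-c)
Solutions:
 h(c) = C1 + sqrt(2)*c^4/4 + sqrt(2)*c^3/3 + c^2/2 - 2*c + 2*exp(-c)


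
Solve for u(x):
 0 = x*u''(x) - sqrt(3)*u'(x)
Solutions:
 u(x) = C1 + C2*x^(1 + sqrt(3))


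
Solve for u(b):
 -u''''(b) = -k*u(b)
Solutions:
 u(b) = C1*exp(-b*k^(1/4)) + C2*exp(b*k^(1/4)) + C3*exp(-I*b*k^(1/4)) + C4*exp(I*b*k^(1/4))


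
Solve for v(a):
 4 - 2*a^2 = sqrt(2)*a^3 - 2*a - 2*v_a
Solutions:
 v(a) = C1 + sqrt(2)*a^4/8 + a^3/3 - a^2/2 - 2*a


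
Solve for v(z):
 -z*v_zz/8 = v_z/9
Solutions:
 v(z) = C1 + C2*z^(1/9)


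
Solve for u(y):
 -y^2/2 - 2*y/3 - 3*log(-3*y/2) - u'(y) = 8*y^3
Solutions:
 u(y) = C1 - 2*y^4 - y^3/6 - y^2/3 - 3*y*log(-y) + 3*y*(-log(3) + log(2) + 1)


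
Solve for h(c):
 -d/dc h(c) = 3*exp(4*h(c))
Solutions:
 h(c) = log(-I*(1/(C1 + 12*c))^(1/4))
 h(c) = log(I*(1/(C1 + 12*c))^(1/4))
 h(c) = log(-(1/(C1 + 12*c))^(1/4))
 h(c) = log(1/(C1 + 12*c))/4


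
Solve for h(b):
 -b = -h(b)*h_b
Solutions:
 h(b) = -sqrt(C1 + b^2)
 h(b) = sqrt(C1 + b^2)


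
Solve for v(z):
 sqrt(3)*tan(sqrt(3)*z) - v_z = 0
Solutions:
 v(z) = C1 - log(cos(sqrt(3)*z))


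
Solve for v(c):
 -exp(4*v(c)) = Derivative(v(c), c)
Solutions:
 v(c) = log(-I*(1/(C1 + 4*c))^(1/4))
 v(c) = log(I*(1/(C1 + 4*c))^(1/4))
 v(c) = log(-(1/(C1 + 4*c))^(1/4))
 v(c) = log(1/(C1 + 4*c))/4


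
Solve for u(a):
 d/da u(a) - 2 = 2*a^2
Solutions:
 u(a) = C1 + 2*a^3/3 + 2*a


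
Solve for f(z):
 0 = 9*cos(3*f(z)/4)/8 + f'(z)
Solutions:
 9*z/8 - 2*log(sin(3*f(z)/4) - 1)/3 + 2*log(sin(3*f(z)/4) + 1)/3 = C1


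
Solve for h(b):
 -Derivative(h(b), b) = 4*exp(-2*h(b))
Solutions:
 h(b) = log(-sqrt(C1 - 8*b))
 h(b) = log(C1 - 8*b)/2


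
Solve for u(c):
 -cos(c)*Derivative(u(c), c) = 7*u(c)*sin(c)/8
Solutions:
 u(c) = C1*cos(c)^(7/8)


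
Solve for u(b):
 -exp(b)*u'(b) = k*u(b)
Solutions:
 u(b) = C1*exp(k*exp(-b))


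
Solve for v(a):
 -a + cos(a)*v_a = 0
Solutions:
 v(a) = C1 + Integral(a/cos(a), a)


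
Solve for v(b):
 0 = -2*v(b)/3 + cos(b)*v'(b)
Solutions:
 v(b) = C1*(sin(b) + 1)^(1/3)/(sin(b) - 1)^(1/3)


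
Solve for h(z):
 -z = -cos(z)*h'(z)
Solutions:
 h(z) = C1 + Integral(z/cos(z), z)


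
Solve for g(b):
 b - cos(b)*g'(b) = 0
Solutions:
 g(b) = C1 + Integral(b/cos(b), b)


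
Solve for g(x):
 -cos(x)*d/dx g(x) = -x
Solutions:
 g(x) = C1 + Integral(x/cos(x), x)


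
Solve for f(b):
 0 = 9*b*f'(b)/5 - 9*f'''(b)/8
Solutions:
 f(b) = C1 + Integral(C2*airyai(2*5^(2/3)*b/5) + C3*airybi(2*5^(2/3)*b/5), b)


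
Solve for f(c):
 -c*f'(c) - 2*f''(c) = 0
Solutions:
 f(c) = C1 + C2*erf(c/2)


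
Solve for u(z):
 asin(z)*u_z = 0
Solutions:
 u(z) = C1


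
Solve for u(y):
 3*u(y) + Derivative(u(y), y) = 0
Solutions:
 u(y) = C1*exp(-3*y)


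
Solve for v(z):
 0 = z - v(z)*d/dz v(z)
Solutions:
 v(z) = -sqrt(C1 + z^2)
 v(z) = sqrt(C1 + z^2)


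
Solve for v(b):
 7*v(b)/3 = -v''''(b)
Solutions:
 v(b) = (C1*sin(sqrt(2)*3^(3/4)*7^(1/4)*b/6) + C2*cos(sqrt(2)*3^(3/4)*7^(1/4)*b/6))*exp(-sqrt(2)*3^(3/4)*7^(1/4)*b/6) + (C3*sin(sqrt(2)*3^(3/4)*7^(1/4)*b/6) + C4*cos(sqrt(2)*3^(3/4)*7^(1/4)*b/6))*exp(sqrt(2)*3^(3/4)*7^(1/4)*b/6)


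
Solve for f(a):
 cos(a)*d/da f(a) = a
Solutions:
 f(a) = C1 + Integral(a/cos(a), a)


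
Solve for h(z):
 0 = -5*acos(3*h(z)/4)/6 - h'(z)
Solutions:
 Integral(1/acos(3*_y/4), (_y, h(z))) = C1 - 5*z/6


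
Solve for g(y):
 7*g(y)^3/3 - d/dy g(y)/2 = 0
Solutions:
 g(y) = -sqrt(6)*sqrt(-1/(C1 + 14*y))/2
 g(y) = sqrt(6)*sqrt(-1/(C1 + 14*y))/2


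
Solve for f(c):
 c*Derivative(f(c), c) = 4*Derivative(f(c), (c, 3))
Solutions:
 f(c) = C1 + Integral(C2*airyai(2^(1/3)*c/2) + C3*airybi(2^(1/3)*c/2), c)


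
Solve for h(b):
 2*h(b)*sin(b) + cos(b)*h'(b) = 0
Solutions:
 h(b) = C1*cos(b)^2


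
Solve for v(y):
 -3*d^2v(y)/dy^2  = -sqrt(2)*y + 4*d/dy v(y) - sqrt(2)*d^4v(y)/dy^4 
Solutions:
 v(y) = C1 + C2*exp(-y*(sqrt(2)/(sqrt(2 - sqrt(2)/4) + sqrt(2))^(1/3) + 2*(sqrt(2 - sqrt(2)/4) + sqrt(2))^(1/3))/4)*sin(y*(-sqrt(6)/(sqrt(2 - sqrt(2)/4) + sqrt(2))^(1/3) + 2*sqrt(3)*(sqrt(2 - sqrt(2)/4) + sqrt(2))^(1/3))/4) + C3*exp(-y*(sqrt(2)/(sqrt(2 - sqrt(2)/4) + sqrt(2))^(1/3) + 2*(sqrt(2 - sqrt(2)/4) + sqrt(2))^(1/3))/4)*cos(y*(-sqrt(6)/(sqrt(2 - sqrt(2)/4) + sqrt(2))^(1/3) + 2*sqrt(3)*(sqrt(2 - sqrt(2)/4) + sqrt(2))^(1/3))/4) + C4*exp(y*(sqrt(2)/(2*(sqrt(2 - sqrt(2)/4) + sqrt(2))^(1/3)) + (sqrt(2 - sqrt(2)/4) + sqrt(2))^(1/3))) + sqrt(2)*y^2/8 - 3*sqrt(2)*y/16


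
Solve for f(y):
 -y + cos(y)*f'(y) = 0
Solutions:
 f(y) = C1 + Integral(y/cos(y), y)


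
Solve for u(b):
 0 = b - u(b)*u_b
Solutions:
 u(b) = -sqrt(C1 + b^2)
 u(b) = sqrt(C1 + b^2)


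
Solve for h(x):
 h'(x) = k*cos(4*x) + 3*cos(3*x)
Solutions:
 h(x) = C1 + k*sin(4*x)/4 + sin(3*x)


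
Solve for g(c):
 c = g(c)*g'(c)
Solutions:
 g(c) = -sqrt(C1 + c^2)
 g(c) = sqrt(C1 + c^2)


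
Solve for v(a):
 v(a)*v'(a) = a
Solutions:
 v(a) = -sqrt(C1 + a^2)
 v(a) = sqrt(C1 + a^2)


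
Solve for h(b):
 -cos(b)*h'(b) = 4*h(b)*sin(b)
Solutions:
 h(b) = C1*cos(b)^4


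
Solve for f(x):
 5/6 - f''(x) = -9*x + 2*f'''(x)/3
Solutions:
 f(x) = C1 + C2*x + C3*exp(-3*x/2) + 3*x^3/2 - 31*x^2/12


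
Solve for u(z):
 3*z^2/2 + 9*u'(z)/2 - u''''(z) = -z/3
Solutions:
 u(z) = C1 + C4*exp(6^(2/3)*z/2) - z^3/9 - z^2/27 + (C2*sin(3*2^(2/3)*3^(1/6)*z/4) + C3*cos(3*2^(2/3)*3^(1/6)*z/4))*exp(-6^(2/3)*z/4)


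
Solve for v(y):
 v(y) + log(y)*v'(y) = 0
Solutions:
 v(y) = C1*exp(-li(y))


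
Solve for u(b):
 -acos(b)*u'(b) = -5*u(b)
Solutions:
 u(b) = C1*exp(5*Integral(1/acos(b), b))


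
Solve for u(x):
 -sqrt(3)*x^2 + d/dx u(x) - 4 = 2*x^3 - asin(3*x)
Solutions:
 u(x) = C1 + x^4/2 + sqrt(3)*x^3/3 - x*asin(3*x) + 4*x - sqrt(1 - 9*x^2)/3


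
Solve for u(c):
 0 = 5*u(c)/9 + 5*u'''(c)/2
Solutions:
 u(c) = C3*exp(-6^(1/3)*c/3) + (C1*sin(2^(1/3)*3^(5/6)*c/6) + C2*cos(2^(1/3)*3^(5/6)*c/6))*exp(6^(1/3)*c/6)


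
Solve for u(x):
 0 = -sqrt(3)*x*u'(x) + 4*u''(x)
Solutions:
 u(x) = C1 + C2*erfi(sqrt(2)*3^(1/4)*x/4)


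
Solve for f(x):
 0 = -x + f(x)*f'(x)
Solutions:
 f(x) = -sqrt(C1 + x^2)
 f(x) = sqrt(C1 + x^2)


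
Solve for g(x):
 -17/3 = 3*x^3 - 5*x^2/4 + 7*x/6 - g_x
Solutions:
 g(x) = C1 + 3*x^4/4 - 5*x^3/12 + 7*x^2/12 + 17*x/3


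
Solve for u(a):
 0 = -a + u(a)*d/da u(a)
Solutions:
 u(a) = -sqrt(C1 + a^2)
 u(a) = sqrt(C1 + a^2)


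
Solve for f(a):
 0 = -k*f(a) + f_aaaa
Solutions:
 f(a) = C1*exp(-a*k^(1/4)) + C2*exp(a*k^(1/4)) + C3*exp(-I*a*k^(1/4)) + C4*exp(I*a*k^(1/4))


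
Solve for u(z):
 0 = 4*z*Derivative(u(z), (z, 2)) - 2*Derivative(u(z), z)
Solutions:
 u(z) = C1 + C2*z^(3/2)


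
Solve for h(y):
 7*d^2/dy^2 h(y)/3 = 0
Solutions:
 h(y) = C1 + C2*y


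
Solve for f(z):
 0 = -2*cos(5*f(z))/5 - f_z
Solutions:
 f(z) = -asin((C1 + exp(4*z))/(C1 - exp(4*z)))/5 + pi/5
 f(z) = asin((C1 + exp(4*z))/(C1 - exp(4*z)))/5


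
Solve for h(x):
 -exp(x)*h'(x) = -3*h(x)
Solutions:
 h(x) = C1*exp(-3*exp(-x))


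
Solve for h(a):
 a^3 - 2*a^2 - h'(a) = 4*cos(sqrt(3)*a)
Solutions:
 h(a) = C1 + a^4/4 - 2*a^3/3 - 4*sqrt(3)*sin(sqrt(3)*a)/3


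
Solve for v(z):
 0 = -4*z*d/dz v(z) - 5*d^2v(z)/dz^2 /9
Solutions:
 v(z) = C1 + C2*erf(3*sqrt(10)*z/5)


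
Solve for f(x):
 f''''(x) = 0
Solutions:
 f(x) = C1 + C2*x + C3*x^2 + C4*x^3


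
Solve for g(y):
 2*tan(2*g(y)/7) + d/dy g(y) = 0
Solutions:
 g(y) = -7*asin(C1*exp(-4*y/7))/2 + 7*pi/2
 g(y) = 7*asin(C1*exp(-4*y/7))/2


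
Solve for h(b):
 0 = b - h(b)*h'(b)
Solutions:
 h(b) = -sqrt(C1 + b^2)
 h(b) = sqrt(C1 + b^2)


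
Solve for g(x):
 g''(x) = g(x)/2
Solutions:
 g(x) = C1*exp(-sqrt(2)*x/2) + C2*exp(sqrt(2)*x/2)


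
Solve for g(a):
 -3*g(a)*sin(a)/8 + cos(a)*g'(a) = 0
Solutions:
 g(a) = C1/cos(a)^(3/8)


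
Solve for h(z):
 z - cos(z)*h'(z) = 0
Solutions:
 h(z) = C1 + Integral(z/cos(z), z)


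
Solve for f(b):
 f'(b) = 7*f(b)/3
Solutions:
 f(b) = C1*exp(7*b/3)


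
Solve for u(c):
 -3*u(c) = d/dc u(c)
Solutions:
 u(c) = C1*exp(-3*c)


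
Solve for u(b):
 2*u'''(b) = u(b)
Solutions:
 u(b) = C3*exp(2^(2/3)*b/2) + (C1*sin(2^(2/3)*sqrt(3)*b/4) + C2*cos(2^(2/3)*sqrt(3)*b/4))*exp(-2^(2/3)*b/4)


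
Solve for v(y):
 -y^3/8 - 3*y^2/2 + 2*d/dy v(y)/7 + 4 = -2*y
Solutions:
 v(y) = C1 + 7*y^4/64 + 7*y^3/4 - 7*y^2/2 - 14*y


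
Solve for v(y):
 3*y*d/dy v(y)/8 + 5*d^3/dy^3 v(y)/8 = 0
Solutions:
 v(y) = C1 + Integral(C2*airyai(-3^(1/3)*5^(2/3)*y/5) + C3*airybi(-3^(1/3)*5^(2/3)*y/5), y)


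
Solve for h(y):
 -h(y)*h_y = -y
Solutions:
 h(y) = -sqrt(C1 + y^2)
 h(y) = sqrt(C1 + y^2)


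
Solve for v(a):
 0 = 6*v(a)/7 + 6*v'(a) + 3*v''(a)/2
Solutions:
 v(a) = C1*exp(2*a*(-1 + sqrt(42)/7)) + C2*exp(-2*a*(sqrt(42)/7 + 1))


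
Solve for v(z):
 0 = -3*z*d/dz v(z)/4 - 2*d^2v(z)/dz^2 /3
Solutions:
 v(z) = C1 + C2*erf(3*z/4)


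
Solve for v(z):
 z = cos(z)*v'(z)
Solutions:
 v(z) = C1 + Integral(z/cos(z), z)


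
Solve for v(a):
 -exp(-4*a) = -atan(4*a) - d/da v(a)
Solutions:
 v(a) = C1 - a*atan(4*a) + log(16*a^2 + 1)/8 - exp(-4*a)/4


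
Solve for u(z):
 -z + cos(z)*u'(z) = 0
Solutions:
 u(z) = C1 + Integral(z/cos(z), z)


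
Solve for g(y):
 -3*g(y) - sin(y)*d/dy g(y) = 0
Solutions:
 g(y) = C1*(cos(y) + 1)^(3/2)/(cos(y) - 1)^(3/2)


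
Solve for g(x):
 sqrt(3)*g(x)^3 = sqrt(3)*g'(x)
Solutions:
 g(x) = -sqrt(2)*sqrt(-1/(C1 + x))/2
 g(x) = sqrt(2)*sqrt(-1/(C1 + x))/2


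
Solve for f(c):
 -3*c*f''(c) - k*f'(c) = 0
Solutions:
 f(c) = C1 + c^(1 - re(k)/3)*(C2*sin(log(c)*Abs(im(k))/3) + C3*cos(log(c)*im(k)/3))


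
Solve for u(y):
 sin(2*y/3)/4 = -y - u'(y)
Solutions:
 u(y) = C1 - y^2/2 + 3*cos(2*y/3)/8


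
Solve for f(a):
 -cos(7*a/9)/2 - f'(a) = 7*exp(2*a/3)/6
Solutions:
 f(a) = C1 - 7*exp(2*a/3)/4 - 9*sin(7*a/9)/14


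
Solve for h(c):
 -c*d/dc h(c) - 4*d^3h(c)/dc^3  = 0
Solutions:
 h(c) = C1 + Integral(C2*airyai(-2^(1/3)*c/2) + C3*airybi(-2^(1/3)*c/2), c)


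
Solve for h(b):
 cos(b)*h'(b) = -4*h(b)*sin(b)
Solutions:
 h(b) = C1*cos(b)^4


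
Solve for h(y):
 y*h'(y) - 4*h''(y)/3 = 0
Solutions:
 h(y) = C1 + C2*erfi(sqrt(6)*y/4)


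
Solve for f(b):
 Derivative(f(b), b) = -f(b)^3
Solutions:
 f(b) = -sqrt(2)*sqrt(-1/(C1 - b))/2
 f(b) = sqrt(2)*sqrt(-1/(C1 - b))/2


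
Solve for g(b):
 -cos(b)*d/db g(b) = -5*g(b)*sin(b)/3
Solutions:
 g(b) = C1/cos(b)^(5/3)


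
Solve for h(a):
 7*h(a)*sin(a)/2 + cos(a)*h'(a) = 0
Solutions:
 h(a) = C1*cos(a)^(7/2)


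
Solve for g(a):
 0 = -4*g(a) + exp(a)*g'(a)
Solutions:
 g(a) = C1*exp(-4*exp(-a))


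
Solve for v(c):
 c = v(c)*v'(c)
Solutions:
 v(c) = -sqrt(C1 + c^2)
 v(c) = sqrt(C1 + c^2)


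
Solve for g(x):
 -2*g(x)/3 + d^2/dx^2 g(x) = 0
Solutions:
 g(x) = C1*exp(-sqrt(6)*x/3) + C2*exp(sqrt(6)*x/3)


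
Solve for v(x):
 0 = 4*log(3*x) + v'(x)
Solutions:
 v(x) = C1 - 4*x*log(x) - x*log(81) + 4*x


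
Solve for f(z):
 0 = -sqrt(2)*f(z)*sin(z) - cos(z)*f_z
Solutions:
 f(z) = C1*cos(z)^(sqrt(2))


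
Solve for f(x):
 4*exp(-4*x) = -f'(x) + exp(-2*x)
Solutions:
 f(x) = C1 - exp(-2*x)/2 + exp(-4*x)


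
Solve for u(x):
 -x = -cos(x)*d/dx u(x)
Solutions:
 u(x) = C1 + Integral(x/cos(x), x)


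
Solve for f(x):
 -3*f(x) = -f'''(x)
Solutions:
 f(x) = C3*exp(3^(1/3)*x) + (C1*sin(3^(5/6)*x/2) + C2*cos(3^(5/6)*x/2))*exp(-3^(1/3)*x/2)


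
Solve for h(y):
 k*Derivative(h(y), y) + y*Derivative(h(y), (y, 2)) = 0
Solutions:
 h(y) = C1 + y^(1 - re(k))*(C2*sin(log(y)*Abs(im(k))) + C3*cos(log(y)*im(k)))


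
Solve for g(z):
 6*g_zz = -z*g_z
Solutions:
 g(z) = C1 + C2*erf(sqrt(3)*z/6)


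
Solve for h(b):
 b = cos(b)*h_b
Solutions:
 h(b) = C1 + Integral(b/cos(b), b)


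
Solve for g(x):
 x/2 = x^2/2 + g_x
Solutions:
 g(x) = C1 - x^3/6 + x^2/4


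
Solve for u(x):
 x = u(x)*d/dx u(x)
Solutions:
 u(x) = -sqrt(C1 + x^2)
 u(x) = sqrt(C1 + x^2)


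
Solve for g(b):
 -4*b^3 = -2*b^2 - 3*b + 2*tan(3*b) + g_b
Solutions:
 g(b) = C1 - b^4 + 2*b^3/3 + 3*b^2/2 + 2*log(cos(3*b))/3


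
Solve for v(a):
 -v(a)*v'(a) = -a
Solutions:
 v(a) = -sqrt(C1 + a^2)
 v(a) = sqrt(C1 + a^2)


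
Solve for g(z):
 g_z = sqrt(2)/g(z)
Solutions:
 g(z) = -sqrt(C1 + 2*sqrt(2)*z)
 g(z) = sqrt(C1 + 2*sqrt(2)*z)


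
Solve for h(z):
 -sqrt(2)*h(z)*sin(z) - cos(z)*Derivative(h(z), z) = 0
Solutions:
 h(z) = C1*cos(z)^(sqrt(2))


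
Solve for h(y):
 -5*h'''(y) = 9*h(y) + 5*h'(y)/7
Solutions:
 h(y) = C1*exp(y*(-10*3^(2/3)*490^(1/3)/(3969 + sqrt(15755061))^(1/3) + 2100^(1/3)*(3969 + sqrt(15755061))^(1/3))/420)*sin(3^(1/6)*y*(30*490^(1/3)/(3969 + sqrt(15755061))^(1/3) + 3^(2/3)*700^(1/3)*(3969 + sqrt(15755061))^(1/3))/420) + C2*exp(y*(-10*3^(2/3)*490^(1/3)/(3969 + sqrt(15755061))^(1/3) + 2100^(1/3)*(3969 + sqrt(15755061))^(1/3))/420)*cos(3^(1/6)*y*(30*490^(1/3)/(3969 + sqrt(15755061))^(1/3) + 3^(2/3)*700^(1/3)*(3969 + sqrt(15755061))^(1/3))/420) + C3*exp(-y*(-10*3^(2/3)*490^(1/3)/(3969 + sqrt(15755061))^(1/3) + 2100^(1/3)*(3969 + sqrt(15755061))^(1/3))/210)


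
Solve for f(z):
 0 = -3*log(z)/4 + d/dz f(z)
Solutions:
 f(z) = C1 + 3*z*log(z)/4 - 3*z/4


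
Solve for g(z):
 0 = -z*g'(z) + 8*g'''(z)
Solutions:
 g(z) = C1 + Integral(C2*airyai(z/2) + C3*airybi(z/2), z)


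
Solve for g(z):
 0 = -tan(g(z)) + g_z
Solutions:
 g(z) = pi - asin(C1*exp(z))
 g(z) = asin(C1*exp(z))


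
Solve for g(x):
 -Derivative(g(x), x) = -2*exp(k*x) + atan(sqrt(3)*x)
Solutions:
 g(x) = C1 - x*atan(sqrt(3)*x) + 2*Piecewise((exp(k*x)/k, Ne(k, 0)), (x, True)) + sqrt(3)*log(3*x^2 + 1)/6


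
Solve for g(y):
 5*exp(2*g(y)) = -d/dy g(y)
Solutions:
 g(y) = log(-sqrt(-1/(C1 - 5*y))) - log(2)/2
 g(y) = log(-1/(C1 - 5*y))/2 - log(2)/2


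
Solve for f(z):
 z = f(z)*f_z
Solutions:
 f(z) = -sqrt(C1 + z^2)
 f(z) = sqrt(C1 + z^2)


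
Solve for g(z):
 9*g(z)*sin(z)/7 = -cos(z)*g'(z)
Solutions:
 g(z) = C1*cos(z)^(9/7)


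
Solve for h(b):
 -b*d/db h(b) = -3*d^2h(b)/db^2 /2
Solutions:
 h(b) = C1 + C2*erfi(sqrt(3)*b/3)


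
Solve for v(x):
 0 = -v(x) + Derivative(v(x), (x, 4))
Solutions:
 v(x) = C1*exp(-x) + C2*exp(x) + C3*sin(x) + C4*cos(x)


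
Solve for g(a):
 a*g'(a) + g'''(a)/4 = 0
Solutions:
 g(a) = C1 + Integral(C2*airyai(-2^(2/3)*a) + C3*airybi(-2^(2/3)*a), a)


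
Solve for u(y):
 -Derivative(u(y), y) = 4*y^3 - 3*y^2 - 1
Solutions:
 u(y) = C1 - y^4 + y^3 + y


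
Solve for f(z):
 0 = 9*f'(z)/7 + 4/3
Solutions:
 f(z) = C1 - 28*z/27


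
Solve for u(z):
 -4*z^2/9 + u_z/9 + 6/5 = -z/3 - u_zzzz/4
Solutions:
 u(z) = C1 + C4*exp(-2^(2/3)*3^(1/3)*z/3) + 4*z^3/3 - 3*z^2/2 - 54*z/5 + (C2*sin(2^(2/3)*3^(5/6)*z/6) + C3*cos(2^(2/3)*3^(5/6)*z/6))*exp(2^(2/3)*3^(1/3)*z/6)


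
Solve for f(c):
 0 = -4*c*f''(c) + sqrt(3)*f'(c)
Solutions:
 f(c) = C1 + C2*c^(sqrt(3)/4 + 1)


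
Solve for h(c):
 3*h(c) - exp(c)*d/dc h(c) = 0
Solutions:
 h(c) = C1*exp(-3*exp(-c))


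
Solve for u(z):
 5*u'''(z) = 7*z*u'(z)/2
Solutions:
 u(z) = C1 + Integral(C2*airyai(10^(2/3)*7^(1/3)*z/10) + C3*airybi(10^(2/3)*7^(1/3)*z/10), z)


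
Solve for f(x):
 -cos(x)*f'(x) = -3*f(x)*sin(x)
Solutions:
 f(x) = C1/cos(x)^3


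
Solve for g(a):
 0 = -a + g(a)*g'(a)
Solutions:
 g(a) = -sqrt(C1 + a^2)
 g(a) = sqrt(C1 + a^2)
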